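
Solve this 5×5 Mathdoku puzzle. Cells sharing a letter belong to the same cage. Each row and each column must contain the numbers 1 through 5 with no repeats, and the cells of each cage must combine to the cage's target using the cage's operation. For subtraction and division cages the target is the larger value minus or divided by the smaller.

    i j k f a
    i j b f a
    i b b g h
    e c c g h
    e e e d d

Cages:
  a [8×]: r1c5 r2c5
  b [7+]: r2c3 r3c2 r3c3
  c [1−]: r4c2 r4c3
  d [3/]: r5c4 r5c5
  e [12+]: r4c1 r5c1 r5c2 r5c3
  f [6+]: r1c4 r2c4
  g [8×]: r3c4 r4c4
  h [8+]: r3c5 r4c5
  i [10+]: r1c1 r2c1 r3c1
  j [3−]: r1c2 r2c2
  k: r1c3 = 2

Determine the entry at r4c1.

Cage k is a single given cell, so r1c3 = 2.
2 is placed in row 1; hence r1c5 = 4.
Column 5 already has 4, leaving r2c5 = 2.
Cage j's pair has difference 3, leaving r1c2 = 1.
1 is placed in row 1, leaving r1c4 = 5.
Cage j's pair has difference 3, so r2c2 = 4.
5 is placed in column 4, leaving r2c4 = 1.
Column 4 already has 1, so r5c4 = 3.
Row 5 already has 3; hence r5c5 = 1.
5 is placed in row 1, which forces r1c1 = 3.
The 3 cells of cage i must have sum 10; hence r2c1 = 5.
Row 2 now contains 1, which forces r2c3 = 3.
The 3 cells of cage i must have sum 10, leaving r3c1 = 2.
The 3 cells of cage b must have sum 7; hence r3c2 = 3.
The 3 cells of cage b must have sum 7, so r3c3 = 1.
Row 3 already has 2; hence r3c4 = 4.
3 is placed in row 3; hence r3c5 = 5.
Cage e needs sum 12; hence r4c1 = 1.
Column 3 already has 1, which forces r4c3 = 4.
4 is placed in column 4, so r4c4 = 2.
5 is placed in column 5, leaving r4c5 = 3.
Column 1 already has 2, leaving r5c1 = 4.
4 is placed in column 3, leaving r5c3 = 5.
Row 4 already has 2, leaving r4c2 = 5.
Row 5 now contains 5; hence r5c2 = 2.
Filled in: 3 1 2 5 4 / 5 4 3 1 2 / 2 3 1 4 5 / 1 5 4 2 3 / 4 2 5 3 1.

1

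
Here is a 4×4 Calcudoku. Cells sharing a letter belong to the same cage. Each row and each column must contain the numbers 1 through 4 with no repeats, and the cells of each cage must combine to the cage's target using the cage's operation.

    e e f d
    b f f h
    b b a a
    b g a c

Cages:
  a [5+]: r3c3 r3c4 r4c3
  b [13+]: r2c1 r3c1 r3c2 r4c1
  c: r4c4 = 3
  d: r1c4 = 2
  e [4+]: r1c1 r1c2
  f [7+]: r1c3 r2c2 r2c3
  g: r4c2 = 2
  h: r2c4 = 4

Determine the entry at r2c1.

3

Cage d is a single given cell, leaving r1c4 = 2.
Cage h is given, which forces r2c4 = 4.
Cage b has sum 13; hence r3c2 = 4.
Column 4 now contains 2, which forces r3c4 = 1.
Cage g is a single given cell, leaving r4c2 = 2.
Row 4 now contains 2, so r4c3 = 1.
Cage c is a single given cell; hence r4c4 = 3.
Cage f has sum 7, which forces r1c3 = 4.
Cage f needs sum 7, leaving r2c2 = 1.
Cage f has sum 7, which forces r2c3 = 2.
1 is placed in row 3, so r3c3 = 3.
3 is placed in row 4, leaving r4c1 = 4.
The two cells of cage e must have sum 4, so r1c1 = 1.
1 is placed in column 2; hence r1c2 = 3.
Row 2 now contains 2, so r2c1 = 3.
3 is placed in row 3, which forces r3c1 = 2.
Completed grid: 1 3 4 2 / 3 1 2 4 / 2 4 3 1 / 4 2 1 3.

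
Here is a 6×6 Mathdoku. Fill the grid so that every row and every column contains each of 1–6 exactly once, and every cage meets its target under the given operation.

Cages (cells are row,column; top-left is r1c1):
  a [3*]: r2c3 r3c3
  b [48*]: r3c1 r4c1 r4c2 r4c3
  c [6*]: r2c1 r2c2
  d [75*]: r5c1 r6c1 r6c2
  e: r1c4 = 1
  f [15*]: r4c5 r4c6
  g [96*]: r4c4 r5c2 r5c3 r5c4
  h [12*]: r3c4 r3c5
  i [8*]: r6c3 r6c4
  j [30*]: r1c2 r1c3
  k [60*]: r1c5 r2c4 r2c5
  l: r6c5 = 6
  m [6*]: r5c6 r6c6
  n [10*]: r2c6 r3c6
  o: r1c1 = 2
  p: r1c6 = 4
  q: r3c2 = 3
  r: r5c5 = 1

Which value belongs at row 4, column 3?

6

O is a freebie, which forces r1c1 = 2.
Cage e is given, so r1c4 = 1.
P is a freebie, which forces r1c6 = 4.
Q is a freebie, which forces r3c2 = 3.
Row 3 now contains 3, leaving r3c3 = 1.
Cage d needs product 75, which forces r5c1 = 5.
Cage r is given, so r5c5 = 1.
The 3 cells of cage d must have product 75, so r6c1 = 3.
Cage d has product 75; hence r6c2 = 5.
Cage l is a single given cell, leaving r6c5 = 6.
Column 2 now contains 5, leaving r1c2 = 6.
The two cells of cage j must have product 30, which forces r1c3 = 5.
5 is placed in row 1; hence r1c5 = 3.
Column 2 now contains 6, which forces r2c2 = 1.
Column 3 already has 1, so r2c3 = 3.
Cage h's pair has product 12, leaving r3c4 = 6.
Cage h needs two cells with product 12; hence r3c5 = 2.
Row 3 already has 2, leaving r3c6 = 5.
Column 5 already has 3, which forces r4c5 = 5.
5 is placed in column 6, so r4c6 = 3.
3 is placed in column 6, which forces r5c6 = 6.
Row 2 already has 1, so r2c1 = 6.
The 3 cells of cage k must have product 60; hence r2c4 = 5.
5 is placed in column 5, leaving r2c5 = 4.
5 is placed in column 6, so r2c6 = 2.
6 is placed in row 3; hence r3c1 = 4.
Cage b has product 48, so r4c1 = 1.
Cage b has product 48; hence r4c2 = 2.
The 4 cells of cage b must have product 48; hence r4c3 = 6.
The 4 cells of cage g must have product 96; hence r4c4 = 4.
Column 2 already has 2; hence r5c2 = 4.
Row 5 already has 4, so r5c3 = 2.
Cage g has product 96, which forces r5c4 = 3.
Column 3 already has 2, which forces r6c3 = 4.
Column 4 already has 4, which forces r6c4 = 2.
Cage m's pair has product 6, which forces r6c6 = 1.
Filled in: 2 6 5 1 3 4 / 6 1 3 5 4 2 / 4 3 1 6 2 5 / 1 2 6 4 5 3 / 5 4 2 3 1 6 / 3 5 4 2 6 1.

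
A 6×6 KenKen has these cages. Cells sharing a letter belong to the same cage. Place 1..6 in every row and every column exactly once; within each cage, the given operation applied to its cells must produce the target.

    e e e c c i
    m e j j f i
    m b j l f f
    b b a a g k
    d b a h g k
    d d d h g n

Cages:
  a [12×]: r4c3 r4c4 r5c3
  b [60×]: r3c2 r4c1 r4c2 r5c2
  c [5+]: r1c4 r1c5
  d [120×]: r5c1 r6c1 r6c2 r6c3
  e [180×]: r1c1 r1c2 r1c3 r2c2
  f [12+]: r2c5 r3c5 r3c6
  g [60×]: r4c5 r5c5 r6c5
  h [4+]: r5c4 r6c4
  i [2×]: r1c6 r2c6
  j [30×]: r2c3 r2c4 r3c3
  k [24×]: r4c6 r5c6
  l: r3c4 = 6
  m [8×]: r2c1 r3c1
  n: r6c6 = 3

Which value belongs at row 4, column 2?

1

L is a freebie, so r3c4 = 6.
Cage n is given, which forces r6c6 = 3.
Cage h's pair has sum 4; hence r5c4 = 3.
3 is placed in row 6, which forces r6c4 = 1.
In row 2, 1 can only go at r2c6, so r2c6 = 1.
1 is placed in column 6, leaving r1c6 = 2.
Row 1 now contains 2, leaving r1c4 = 4.
The two cells of cage c must have sum 5, which forces r1c5 = 1.
4 is placed in column 4, so r4c4 = 2.
The 4 cells of cage e must have product 180, leaving r2c2 = 2.
Column 4 already has 2, which forces r2c4 = 5.
Row 2 now contains 2, leaving r2c1 = 4.
The two cells of cage m must have product 8, which forces r3c1 = 2.
Row 3 now contains 2; hence r3c3 = 1.
2 is placed in column 1, so r5c1 = 1.
Cage j needs product 30, which forces r2c3 = 6.
Cage f needs sum 12; hence r2c5 = 3.
The 4 cells of cage b must have product 60, leaving r4c2 = 1.
Cage a needs product 12; hence r4c3 = 3.
The 3 cells of cage a must have product 12, so r5c3 = 2.
3 is placed in column 3, which forces r1c3 = 5.
The 4 cells of cage b must have product 60, leaving r3c2 = 3.
3 is placed in row 4, which forces r4c1 = 5.
5 is placed in row 4, leaving r4c5 = 6.
Row 4 now contains 6; hence r4c6 = 4.
Cage b needs product 60, leaving r5c2 = 4.
Column 5 now contains 6, which forces r5c5 = 5.
Column 6 already has 4; hence r5c6 = 6.
Column 1 now contains 5, which forces r6c1 = 6.
Row 6 already has 6; hence r6c2 = 5.
Column 3 already has 5, so r6c3 = 4.
Cage g has product 60, leaving r6c5 = 2.
6 is placed in column 1, which forces r1c1 = 3.
Column 2 now contains 3, which forces r1c2 = 6.
5 is placed in column 5, leaving r3c5 = 4.
Column 6 already has 4, leaving r3c6 = 5.
Completed grid: 3 6 5 4 1 2 / 4 2 6 5 3 1 / 2 3 1 6 4 5 / 5 1 3 2 6 4 / 1 4 2 3 5 6 / 6 5 4 1 2 3.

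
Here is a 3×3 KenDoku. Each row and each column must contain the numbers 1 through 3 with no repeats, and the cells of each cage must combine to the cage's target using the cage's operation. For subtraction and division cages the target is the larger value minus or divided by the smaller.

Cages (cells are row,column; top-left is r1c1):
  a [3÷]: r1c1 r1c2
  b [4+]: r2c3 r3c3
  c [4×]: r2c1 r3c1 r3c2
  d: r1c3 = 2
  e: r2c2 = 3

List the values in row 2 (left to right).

2 3 1

Cage d is given, leaving r1c3 = 2.
Cage c has product 4, so r2c1 = 2.
E is a freebie, leaving r2c2 = 3.
Row 2 now contains 3, leaving r2c3 = 1.
Cage c needs product 4, so r3c1 = 1.
Cage c has product 4, which forces r3c2 = 2.
1 is placed in column 3, which forces r3c3 = 3.
Column 1 now contains 1, which forces r1c1 = 3.
3 is placed in column 2, so r1c2 = 1.
Completed grid: 3 1 2 / 2 3 1 / 1 2 3.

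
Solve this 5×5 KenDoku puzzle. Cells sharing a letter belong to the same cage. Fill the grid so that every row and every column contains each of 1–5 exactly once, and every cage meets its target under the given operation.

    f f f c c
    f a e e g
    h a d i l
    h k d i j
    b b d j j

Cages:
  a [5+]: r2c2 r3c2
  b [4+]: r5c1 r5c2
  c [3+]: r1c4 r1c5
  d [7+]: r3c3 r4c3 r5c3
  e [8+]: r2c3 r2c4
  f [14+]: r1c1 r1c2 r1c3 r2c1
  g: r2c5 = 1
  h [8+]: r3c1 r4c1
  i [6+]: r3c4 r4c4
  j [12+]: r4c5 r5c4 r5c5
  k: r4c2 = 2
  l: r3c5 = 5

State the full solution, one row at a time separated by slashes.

Cage g is a single given cell, so r2c5 = 1.
Cage l is a single given cell, which forces r3c5 = 5.
K is a freebie; hence r4c2 = 2.
Cage c's pair has sum 3, which forces r1c4 = 1.
Column 5 already has 1, leaving r1c5 = 2.
Cage a needs two cells with sum 5, leaving r2c2 = 4.
Row 3 already has 5, so r3c1 = 3.
Cage a's pair has sum 5, which forces r3c2 = 1.
Column 4 now contains 1, so r3c4 = 2.
Cage h needs two cells with sum 8, leaving r4c1 = 5.
Row 4 already has 5, which forces r4c4 = 4.
Row 4 already has 4; hence r4c5 = 3.
Column 1 now contains 3; hence r5c1 = 1.
Column 2 now contains 1; hence r5c2 = 3.
The 3 cells of cage j must have sum 12; hence r5c4 = 5.
Column 5 now contains 3, leaving r5c5 = 4.
Column 1 now contains 5, leaving r1c1 = 4.
3 is placed in column 2, leaving r1c2 = 5.
Cage f needs sum 14; hence r1c3 = 3.
Column 1 now contains 5, so r2c1 = 2.
The two cells of cage e must have sum 8, so r2c3 = 5.
5 is placed in column 4; hence r2c4 = 3.
Row 3 already has 2; hence r3c3 = 4.
Row 4 already has 4, so r4c3 = 1.
4 is placed in row 5, so r5c3 = 2.

4 5 3 1 2 / 2 4 5 3 1 / 3 1 4 2 5 / 5 2 1 4 3 / 1 3 2 5 4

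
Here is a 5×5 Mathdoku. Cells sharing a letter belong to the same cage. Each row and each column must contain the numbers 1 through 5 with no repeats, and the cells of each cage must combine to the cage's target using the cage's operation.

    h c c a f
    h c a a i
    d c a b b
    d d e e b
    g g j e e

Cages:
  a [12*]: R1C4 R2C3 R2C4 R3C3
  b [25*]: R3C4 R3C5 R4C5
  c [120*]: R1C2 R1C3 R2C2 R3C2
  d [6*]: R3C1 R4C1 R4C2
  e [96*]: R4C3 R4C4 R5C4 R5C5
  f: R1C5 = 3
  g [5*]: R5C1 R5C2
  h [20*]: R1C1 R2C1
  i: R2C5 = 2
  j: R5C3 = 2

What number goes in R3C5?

1

F is a freebie, leaving R1C5 = 3.
Cage i is given, leaving R2C5 = 2.
Cage b has product 25, leaving R3C4 = 5.
The 3 cells of cage b must have product 25; hence R3C5 = 1.
Cage b has product 25, which forces R4C5 = 5.
J is a freebie, leaving R5C3 = 2.
2 is placed in column 5, leaving R5C5 = 4.
Cage a needs product 12, so R1C4 = 1.
Cage a has product 12, leaving R2C3 = 1.
The 4 cells of cage e must have product 96, leaving R4C3 = 4.
Cage e has product 96, leaving R4C4 = 2.
Row 5 already has 4; hence R5C4 = 3.
Column 3 now contains 4, leaving R1C3 = 5.
Column 4 now contains 3; hence R2C4 = 4.
The 3 cells of cage d must have product 6, leaving R3C1 = 2.
Column 3 now contains 4, leaving R3C3 = 3.
Row 1 now contains 5, which forces R1C1 = 4.
Cage c needs product 120; hence R1C2 = 2.
4 is placed in row 2, which forces R2C1 = 5.
4 is placed in row 2, which forces R2C2 = 3.
Row 3 already has 3, which forces R3C2 = 4.
3 is placed in column 2, which forces R4C2 = 1.
Column 1 now contains 5, which forces R5C1 = 1.
1 is placed in column 2, leaving R5C2 = 5.
Row 4 now contains 1, leaving R4C1 = 3.
The full grid is 4 2 5 1 3 / 5 3 1 4 2 / 2 4 3 5 1 / 3 1 4 2 5 / 1 5 2 3 4.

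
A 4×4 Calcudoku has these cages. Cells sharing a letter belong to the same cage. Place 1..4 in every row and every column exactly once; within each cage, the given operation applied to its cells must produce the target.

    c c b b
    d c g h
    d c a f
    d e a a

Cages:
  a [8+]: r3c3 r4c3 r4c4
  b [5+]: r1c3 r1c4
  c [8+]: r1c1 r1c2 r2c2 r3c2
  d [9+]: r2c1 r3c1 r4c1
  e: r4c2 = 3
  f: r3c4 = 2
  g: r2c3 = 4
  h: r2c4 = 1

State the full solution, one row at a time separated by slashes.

1 4 2 3 / 3 2 4 1 / 4 1 3 2 / 2 3 1 4

Cage g is given, which forces r2c3 = 4.
H is a freebie, leaving r2c4 = 1.
Cage f is given; hence r3c4 = 2.
Cage e is given, so r4c2 = 3.
3 is placed in row 4, leaving r4c4 = 4.
Cage c has sum 8, which forces r1c1 = 1.
Cage c has sum 8, so r1c2 = 4.
Cage b's pair has sum 5, so r1c3 = 2.
Column 4 already has 4, leaving r1c4 = 3.
Cage d needs sum 9, which forces r2c1 = 3.
Column 2 now contains 3, so r2c2 = 2.
Cage d needs sum 9; hence r3c1 = 4.
Cage c needs sum 8; hence r3c2 = 1.
The 3 cells of cage a must have sum 8, so r3c3 = 3.
Row 4 now contains 4; hence r4c1 = 2.
Cage a has sum 8, which forces r4c3 = 1.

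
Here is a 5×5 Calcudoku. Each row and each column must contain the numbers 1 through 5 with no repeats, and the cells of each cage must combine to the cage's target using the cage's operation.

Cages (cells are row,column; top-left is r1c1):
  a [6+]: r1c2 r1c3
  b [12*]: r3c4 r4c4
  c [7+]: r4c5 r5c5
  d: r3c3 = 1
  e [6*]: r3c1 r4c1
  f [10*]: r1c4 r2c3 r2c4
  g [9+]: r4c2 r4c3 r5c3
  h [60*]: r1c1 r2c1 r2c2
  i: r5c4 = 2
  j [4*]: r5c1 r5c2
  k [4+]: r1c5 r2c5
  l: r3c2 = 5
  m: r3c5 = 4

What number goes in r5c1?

1

L is a freebie; hence r3c2 = 5.
Cage d is a single given cell; hence r3c3 = 1.
Cage m is given, which forces r3c5 = 4.
Cage i is given, so r5c4 = 2.
Cage f has product 10, leaving r2c3 = 2.
4 is placed in row 3, so r3c4 = 3.
Cage b's pair has product 12, leaving r4c4 = 4.
The two cells of cage c must have sum 7, leaving r4c5 = 2.
The two cells of cage c must have sum 7, which forces r5c5 = 5.
Row 3 already has 3, leaving r3c1 = 2.
2 is placed in row 4; hence r4c1 = 3.
Cage g has sum 9, so r4c2 = 1.
Cage g has sum 9, which forces r4c3 = 5.
Column 2 already has 1; hence r5c2 = 4.
The 3 cells of cage g must have sum 9, which forces r5c3 = 3.
Column 2 already has 1, so r1c2 = 2.
Column 3 already has 5, so r1c3 = 4.
4 is placed in column 2, which forces r2c2 = 3.
Row 2 already has 3; hence r2c5 = 1.
4 is placed in row 5, leaving r5c1 = 1.
Row 1 already has 4; hence r1c1 = 5.
Cage f has product 10, which forces r1c4 = 1.
1 is placed in column 5, so r1c5 = 3.
Cage h has product 60, so r2c1 = 4.
Row 2 already has 1, which forces r2c4 = 5.
The full grid is 5 2 4 1 3 / 4 3 2 5 1 / 2 5 1 3 4 / 3 1 5 4 2 / 1 4 3 2 5.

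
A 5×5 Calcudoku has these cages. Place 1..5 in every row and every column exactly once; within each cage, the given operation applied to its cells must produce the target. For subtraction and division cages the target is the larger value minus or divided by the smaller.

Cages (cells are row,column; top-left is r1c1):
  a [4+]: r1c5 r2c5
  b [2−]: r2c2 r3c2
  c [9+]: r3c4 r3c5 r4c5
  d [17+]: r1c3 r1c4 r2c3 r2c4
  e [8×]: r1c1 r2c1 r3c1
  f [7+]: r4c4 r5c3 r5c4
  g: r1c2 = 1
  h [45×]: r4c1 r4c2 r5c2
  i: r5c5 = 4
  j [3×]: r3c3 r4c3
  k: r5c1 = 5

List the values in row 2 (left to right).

Cage g is given; hence r1c2 = 1.
Row 1 now contains 1, so r1c5 = 3.
Column 5 now contains 3, so r2c5 = 1.
Cage h needs product 45; hence r4c1 = 3.
Cage h needs product 45, so r4c2 = 5.
Row 4 now contains 3, so r4c3 = 1.
K is a freebie; hence r5c1 = 5.
Cage h needs product 45, which forces r5c2 = 3.
I is a freebie, so r5c5 = 4.
The 3 cells of cage e must have product 8, which forces r3c1 = 1.
Column 3 now contains 1, so r3c3 = 3.
Cage c has sum 9, leaving r3c4 = 2.
Cage c has sum 9, so r3c5 = 5.
Cage f has sum 7, leaving r4c4 = 4.
Column 5 already has 4, leaving r4c5 = 2.
Row 5 now contains 4, which forces r5c3 = 2.
Cage f needs sum 7, so r5c4 = 1.
Cage d has sum 17, which forces r1c3 = 4.
4 is placed in column 4; hence r1c4 = 5.
Cage b's pair has difference 2, so r2c2 = 2.
3 is placed in column 3, which forces r2c3 = 5.
Cage d needs sum 17; hence r2c4 = 3.
Row 3 already has 2, leaving r3c2 = 4.
4 is placed in row 1; hence r1c1 = 2.
2 is placed in row 2, leaving r2c1 = 4.
The full grid is 2 1 4 5 3 / 4 2 5 3 1 / 1 4 3 2 5 / 3 5 1 4 2 / 5 3 2 1 4.

4 2 5 3 1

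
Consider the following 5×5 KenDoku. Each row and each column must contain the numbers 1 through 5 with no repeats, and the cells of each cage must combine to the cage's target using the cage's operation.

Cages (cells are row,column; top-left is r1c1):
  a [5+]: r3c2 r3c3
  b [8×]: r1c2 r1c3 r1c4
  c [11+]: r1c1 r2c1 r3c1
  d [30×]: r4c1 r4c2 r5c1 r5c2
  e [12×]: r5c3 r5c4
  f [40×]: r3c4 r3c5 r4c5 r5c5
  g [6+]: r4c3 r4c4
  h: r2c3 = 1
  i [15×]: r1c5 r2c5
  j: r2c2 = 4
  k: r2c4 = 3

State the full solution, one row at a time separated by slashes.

5 1 4 2 3 / 2 4 1 3 5 / 4 3 2 5 1 / 3 2 5 1 4 / 1 5 3 4 2

J is a freebie; hence r2c2 = 4.
Cage h is a single given cell, so r2c3 = 1.
K is a freebie, leaving r2c4 = 3.
Row 2 now contains 3, so r2c5 = 5.
3 is placed in column 4; hence r5c4 = 4.
Cage b needs product 8, which forces r1c3 = 4.
Column 5 now contains 5, so r1c5 = 3.
Row 2 now contains 5; hence r2c1 = 2.
Cage f has product 40; hence r3c4 = 5.
Column 3 now contains 4; hence r4c3 = 5.
4 is placed in row 5, so r5c3 = 3.
Row 1 now contains 4, leaving r1c1 = 5.
5 is placed in row 3, so r3c1 = 4.
Cage a needs two cells with sum 5, leaving r3c2 = 3.
Column 3 now contains 3, leaving r3c3 = 2.
2 is placed in row 3, leaving r3c5 = 1.
Cage g's pair has sum 6, leaving r4c4 = 1.
5 is placed in column 1, leaving r5c1 = 1.
Column 5 already has 1, which forces r5c5 = 2.
The 3 cells of cage b must have product 8; hence r1c2 = 1.
1 is placed in column 4; hence r1c4 = 2.
Row 4 now contains 1, leaving r4c1 = 3.
Row 4 now contains 1, so r4c2 = 2.
2 is placed in column 5, leaving r4c5 = 4.
Row 5 already has 2, leaving r5c2 = 5.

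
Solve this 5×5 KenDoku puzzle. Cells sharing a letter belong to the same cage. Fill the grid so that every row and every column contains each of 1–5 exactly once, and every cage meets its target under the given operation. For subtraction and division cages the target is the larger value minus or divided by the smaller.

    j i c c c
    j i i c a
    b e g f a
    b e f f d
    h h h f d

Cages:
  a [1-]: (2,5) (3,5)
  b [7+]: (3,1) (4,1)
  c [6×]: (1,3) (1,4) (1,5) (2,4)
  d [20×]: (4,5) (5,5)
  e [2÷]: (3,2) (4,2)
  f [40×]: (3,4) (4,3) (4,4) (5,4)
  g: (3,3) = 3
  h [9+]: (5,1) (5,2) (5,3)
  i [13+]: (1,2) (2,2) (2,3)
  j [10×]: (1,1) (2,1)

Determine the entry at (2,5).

3

Cage c needs product 6, which forces (2,4) = 1.
Cage g is a single given cell; hence (3,3) = 3.
Cage f needs product 40, leaving (4,3) = 1.
Column 3 already has 1, leaving (1,3) = 2.
Cage c has product 6, which forces (1,4) = 3.
Cage c has product 6; hence (1,5) = 1.
Row 1 now contains 2; hence (1,1) = 5.
Row 1 now contains 5, so (1,2) = 4.
Cage j's pair has product 10, which forces (2,1) = 2.
Column 1 now contains 2, so (3,1) = 4.
Column 1 now contains 2; hence (4,1) = 3.
Column 2 now contains 4, leaving (4,2) = 2.
Column 1 already has 3; hence (5,1) = 1.
Row 5 already has 1, which forces (5,2) = 3.
Column 2 already has 3; hence (2,2) = 5.
Cage i has sum 13, so (2,3) = 4.
Row 2 now contains 4, leaving (2,5) = 3.
2 is placed in column 2; hence (3,2) = 1.
Cage h has sum 9, leaving (5,3) = 5.
Row 5 already has 5, which forces (5,5) = 4.
The 4 cells of cage f must have product 40, leaving (3,4) = 5.
Cage a's pair has difference 1, which forces (3,5) = 2.
The 4 cells of cage f must have product 40, leaving (4,4) = 4.
4 is placed in column 5, which forces (4,5) = 5.
Row 5 now contains 4, which forces (5,4) = 2.
The full grid is 5 4 2 3 1 / 2 5 4 1 3 / 4 1 3 5 2 / 3 2 1 4 5 / 1 3 5 2 4.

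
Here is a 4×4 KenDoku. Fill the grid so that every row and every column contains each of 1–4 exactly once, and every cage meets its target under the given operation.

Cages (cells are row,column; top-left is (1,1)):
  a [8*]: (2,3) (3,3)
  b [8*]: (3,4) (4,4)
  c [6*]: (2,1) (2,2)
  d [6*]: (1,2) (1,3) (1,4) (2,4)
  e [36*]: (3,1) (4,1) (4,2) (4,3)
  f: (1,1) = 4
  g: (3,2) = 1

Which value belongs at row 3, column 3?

2

Cage f is given, so (1,1) = 4.
Cage d needs product 6, so (2,4) = 1.
Cage e has product 36; hence (3,1) = 3.
Cage g is a single given cell; hence (3,2) = 1.
4 is placed in column 1, leaving (4,1) = 1.
Cage d has product 6, leaving (1,3) = 1.
Column 1 already has 3, leaving (2,1) = 2.
The two cells of cage c must have product 6, leaving (2,2) = 3.
2 is placed in row 2, so (2,3) = 4.
Column 3 already has 4, which forces (3,3) = 2.
Row 3 already has 2, leaving (3,4) = 4.
3 is placed in column 2, which forces (4,2) = 4.
Column 3 already has 4, leaving (4,3) = 3.
Column 4 now contains 4, so (4,4) = 2.
3 is placed in column 2; hence (1,2) = 2.
2 is placed in column 4; hence (1,4) = 3.
Filled in: 4 2 1 3 / 2 3 4 1 / 3 1 2 4 / 1 4 3 2.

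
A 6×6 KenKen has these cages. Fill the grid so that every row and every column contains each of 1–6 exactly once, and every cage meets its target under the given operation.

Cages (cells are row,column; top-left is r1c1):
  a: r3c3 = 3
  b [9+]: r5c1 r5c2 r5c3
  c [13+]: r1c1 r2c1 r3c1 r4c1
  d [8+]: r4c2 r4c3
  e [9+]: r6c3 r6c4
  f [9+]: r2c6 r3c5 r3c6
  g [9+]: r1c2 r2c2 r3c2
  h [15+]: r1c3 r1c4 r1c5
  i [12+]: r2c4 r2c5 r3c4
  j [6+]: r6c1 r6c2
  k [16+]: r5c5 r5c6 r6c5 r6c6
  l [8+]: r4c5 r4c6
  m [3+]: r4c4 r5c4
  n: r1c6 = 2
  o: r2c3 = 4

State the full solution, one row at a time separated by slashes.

Cage n is given; hence r1c6 = 2.
Cage o is given; hence r2c3 = 4.
Cage a is a single given cell, which forces r3c3 = 3.
In row 4, 4 can only go at r4c1, so r4c1 = 4.
The only place for 1 in row 4 is r4c4.
Column 4 now contains 1; hence r5c4 = 2.
Column 3 needs a 1, and only r5c3 is open for it.
In column 3, 2 can only go at r4c3, so r4c3 = 2.
The two cells of cage d must have sum 8, so r4c2 = 6.
In row 6, 3 can only go at r6c4, so r6c4 = 3.
The two cells of cage e must have sum 9; hence r6c3 = 6.
Column 3 already has 6, so r1c3 = 5.
Column 2 needs a 2, and only r2c2 is open for it.
Cage g needs sum 9, so r1c2 = 3.
The 3 cells of cage g must have sum 9, which forces r3c2 = 4.
3 is placed in column 2; hence r5c2 = 5.
Column 2 already has 5, so r6c2 = 1.
3 is placed in row 1, so r1c1 = 1.
Cage i has sum 12, leaving r2c5 = 1.
5 is placed in row 5, which forces r5c1 = 3.
Cage k needs sum 16; hence r5c5 = 4.
Cage k has sum 16, leaving r5c6 = 6.
Cage j's pair has sum 6, so r6c1 = 5.
The 4 cells of cage k must have sum 16, which forces r6c5 = 2.
Cage k has sum 16; hence r6c6 = 4.
Cage h needs sum 15, which forces r1c4 = 4.
4 is placed in column 5, so r1c5 = 6.
Column 1 already has 3, leaving r2c1 = 6.
Row 2 already has 6, so r2c4 = 5.
6 is placed in column 6; hence r2c6 = 3.
Column 1 now contains 5, so r3c1 = 2.
Column 4 now contains 5, which forces r3c4 = 6.
Column 5 now contains 2, leaving r3c5 = 5.
The 3 cells of cage f must have sum 9, which forces r3c6 = 1.
5 is placed in column 5, leaving r4c5 = 3.
3 is placed in column 6, so r4c6 = 5.

1 3 5 4 6 2 / 6 2 4 5 1 3 / 2 4 3 6 5 1 / 4 6 2 1 3 5 / 3 5 1 2 4 6 / 5 1 6 3 2 4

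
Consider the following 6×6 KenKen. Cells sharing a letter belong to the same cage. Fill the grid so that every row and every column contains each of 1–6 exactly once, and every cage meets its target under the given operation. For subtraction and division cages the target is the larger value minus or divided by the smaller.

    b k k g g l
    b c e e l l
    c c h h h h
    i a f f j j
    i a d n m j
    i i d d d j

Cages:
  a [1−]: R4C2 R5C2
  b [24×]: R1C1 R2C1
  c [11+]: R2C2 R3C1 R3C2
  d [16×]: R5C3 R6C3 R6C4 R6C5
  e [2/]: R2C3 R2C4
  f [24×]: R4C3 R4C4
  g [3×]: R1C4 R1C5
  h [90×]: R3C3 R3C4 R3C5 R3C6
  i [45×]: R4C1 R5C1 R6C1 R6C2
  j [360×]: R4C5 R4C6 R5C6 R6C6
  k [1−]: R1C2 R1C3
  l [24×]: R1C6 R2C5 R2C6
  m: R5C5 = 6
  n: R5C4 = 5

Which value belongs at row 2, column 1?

6

Cage d has product 16, leaving R5C3 = 2.
Cage n is a single given cell, which forces R5C4 = 5.
Cage m is given, so R5C5 = 6.
The 4 cells of cage i must have product 45, so R6C2 = 3.
The only place for 5 in row 2 is R2C2.
5 is placed in column 2, leaving R4C2 = 2.
The two cells of cage a must have difference 1, which forces R5C2 = 1.
The 3 cells of cage c must have sum 11; hence R3C1 = 2.
Column 2 now contains 1, so R3C2 = 4.
Row 5 already has 1, so R5C1 = 3.
Row 5 already has 3, so R5C6 = 4.
Column 2 now contains 4, leaving R1C2 = 6.
Cage k's pair has difference 1; hence R1C3 = 5.
Row 1 now contains 6, so R1C1 = 4.
The two cells of cage b must have product 24, which forces R2C1 = 6.
Cage e's pair has quotient 2; hence R2C4 = 2.
Cage l needs product 24, which forces R2C5 = 4.
Row 2 already has 2, leaving R2C6 = 3.
Column 6 already has 3; hence R1C6 = 2.
4 is placed in row 2, leaving R2C3 = 1.
Cage j needs product 360, which forces R4C5 = 3.
Column 3 now contains 1, so R6C3 = 4.
Row 6 now contains 4; hence R6C4 = 1.
The 4 cells of cage d must have product 16, leaving R6C5 = 2.
Column 4 now contains 1, so R1C4 = 3.
Column 5 now contains 3, which forces R1C5 = 1.
Column 4 now contains 3, leaving R3C4 = 6.
Column 5 already has 1, which forces R3C5 = 5.
Row 3 now contains 5, leaving R3C6 = 1.
Cage i needs product 45, which forces R4C1 = 1.
Column 3 now contains 4, leaving R4C3 = 6.
Cage f needs two cells with product 24, leaving R4C4 = 4.
Row 4 now contains 6, which forces R4C6 = 5.
Row 6 already has 1, so R6C1 = 5.
5 is placed in column 6, leaving R6C6 = 6.
Row 3 already has 6, leaving R3C3 = 3.
The full grid is 4 6 5 3 1 2 / 6 5 1 2 4 3 / 2 4 3 6 5 1 / 1 2 6 4 3 5 / 3 1 2 5 6 4 / 5 3 4 1 2 6.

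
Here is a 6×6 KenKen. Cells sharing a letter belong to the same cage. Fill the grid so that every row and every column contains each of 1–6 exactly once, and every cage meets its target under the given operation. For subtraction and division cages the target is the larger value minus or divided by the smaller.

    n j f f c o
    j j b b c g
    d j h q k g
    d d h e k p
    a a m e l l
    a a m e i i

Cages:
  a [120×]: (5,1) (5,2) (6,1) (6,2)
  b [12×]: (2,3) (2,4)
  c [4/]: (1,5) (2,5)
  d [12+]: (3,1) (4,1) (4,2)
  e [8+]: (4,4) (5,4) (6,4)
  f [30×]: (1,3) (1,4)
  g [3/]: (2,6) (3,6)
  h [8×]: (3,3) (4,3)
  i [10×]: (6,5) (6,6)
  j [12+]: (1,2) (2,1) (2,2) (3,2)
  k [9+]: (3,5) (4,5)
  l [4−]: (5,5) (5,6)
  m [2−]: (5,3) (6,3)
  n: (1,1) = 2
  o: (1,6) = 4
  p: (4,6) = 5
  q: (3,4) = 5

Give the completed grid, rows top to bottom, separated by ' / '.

2 3 5 6 1 4 / 3 5 6 2 4 1 / 4 1 2 5 6 3 / 6 2 4 1 3 5 / 5 4 1 3 2 6 / 1 6 3 4 5 2

N is a freebie, so (1,1) = 2.
Cage o is given, so (1,6) = 4.
Q is a freebie, which forces (3,4) = 5.
Cage p is a single given cell; hence (4,6) = 5.
Column 6 already has 5, leaving (6,6) = 2.
Cage f's pair has product 30; hence (1,3) = 5.
Column 4 already has 5, leaving (1,4) = 6.
4 is placed in row 1, which forces (1,5) = 1.
The two cells of cage c must have quotient 4, leaving (2,5) = 4.
2 is placed in row 6, which forces (6,5) = 5.
Row 1 already has 1, which forces (1,2) = 3.
Cage b's pair has product 12, leaving (2,3) = 6.
The two cells of cage b must have product 12, which forces (2,4) = 2.
Column 2 now contains 3, so (4,2) = 2.
Row 4 now contains 2, which forces (4,3) = 4.
Column 5 already has 5; hence (5,5) = 2.
The two cells of cage l must have difference 4, leaving (5,6) = 6.
The 4 cells of cage j must have sum 12, so (2,1) = 3.
The 4 cells of cage j must have sum 12, leaving (2,2) = 5.
3 is placed in row 2; hence (2,6) = 1.
The 3 cells of cage d must have sum 12, so (3,1) = 4.
Cage j has sum 12, leaving (3,2) = 1.
Column 3 already has 4, which forces (3,3) = 2.
Column 6 now contains 1, so (3,6) = 3.
4 is placed in row 4, which forces (4,1) = 6.
6 is placed in row 4, leaving (4,5) = 3.
Column 2 already has 1, leaving (5,2) = 4.
Column 1 now contains 6, leaving (6,1) = 1.
4 is placed in column 2, which forces (6,2) = 6.
Row 6 now contains 1, leaving (6,3) = 3.
Row 6 already has 3, so (6,4) = 4.
3 is placed in row 3, which forces (3,5) = 6.
Row 4 now contains 3, which forces (4,4) = 1.
Column 1 now contains 1, leaving (5,1) = 5.
Column 3 now contains 3, so (5,3) = 1.
The 3 cells of cage e must have sum 8, so (5,4) = 3.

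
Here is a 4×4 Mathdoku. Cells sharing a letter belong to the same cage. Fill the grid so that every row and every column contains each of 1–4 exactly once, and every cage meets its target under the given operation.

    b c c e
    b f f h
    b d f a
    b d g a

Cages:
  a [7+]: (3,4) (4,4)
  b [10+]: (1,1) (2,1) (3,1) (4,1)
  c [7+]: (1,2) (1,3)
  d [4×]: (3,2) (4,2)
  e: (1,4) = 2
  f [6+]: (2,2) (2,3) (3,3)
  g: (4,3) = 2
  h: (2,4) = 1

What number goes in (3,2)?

4

Cage e is a single given cell, leaving (1,4) = 2.
Cage h is a single given cell, leaving (2,4) = 1.
G is a freebie, so (4,3) = 2.
Cage f needs sum 6, leaving (2,2) = 2.
Cage f needs sum 6; hence (2,3) = 3.
Cage f needs sum 6, leaving (3,3) = 1.
Cage c's pair has sum 7, which forces (1,2) = 3.
3 is placed in column 3; hence (1,3) = 4.
3 is placed in row 2, which forces (2,1) = 4.
Cage b needs sum 10, leaving (3,1) = 2.
Row 3 already has 1, so (3,2) = 4.
Row 3 already has 4, which forces (3,4) = 3.
The two cells of cage d must have product 4, leaving (4,2) = 1.
Column 4 already has 3; hence (4,4) = 4.
Row 1 already has 3; hence (1,1) = 1.
Row 4 now contains 1; hence (4,1) = 3.
The full grid is 1 3 4 2 / 4 2 3 1 / 2 4 1 3 / 3 1 2 4.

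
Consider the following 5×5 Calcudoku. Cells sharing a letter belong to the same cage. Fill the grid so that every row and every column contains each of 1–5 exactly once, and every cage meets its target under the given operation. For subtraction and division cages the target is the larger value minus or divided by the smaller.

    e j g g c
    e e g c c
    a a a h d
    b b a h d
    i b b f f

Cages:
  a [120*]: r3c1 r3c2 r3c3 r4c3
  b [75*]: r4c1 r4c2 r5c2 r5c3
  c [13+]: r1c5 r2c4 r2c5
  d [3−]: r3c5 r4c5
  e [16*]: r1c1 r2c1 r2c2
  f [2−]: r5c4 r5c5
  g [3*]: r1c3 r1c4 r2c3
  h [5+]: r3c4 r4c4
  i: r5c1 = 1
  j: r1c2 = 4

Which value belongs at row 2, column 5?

Cage j is a single given cell; hence r1c2 = 4.
Cage g has product 3, which forces r1c3 = 3.
The 3 cells of cage g must have product 3; hence r1c4 = 1.
Row 1 already has 4, so r1c5 = 5.
Column 2 now contains 4, which forces r2c2 = 2.
Cage g has product 3, so r2c3 = 1.
Column 5 already has 5, which forces r2c5 = 3.
I is a freebie, so r5c1 = 1.
Column 3 already has 1; hence r5c3 = 5.
Row 1 already has 4, so r1c1 = 2.
Row 2 already has 1, which forces r2c1 = 4.
The 3 cells of cage c must have sum 13, leaving r2c4 = 5.
Cage b needs product 75, which forces r4c1 = 5.
The 4 cells of cage b must have product 75, leaving r4c2 = 1.
1 is placed in row 4; hence r4c5 = 4.
Row 5 now contains 5, which forces r5c2 = 3.
Column 5 already has 4; hence r5c5 = 2.
Column 1 already has 5; hence r3c1 = 3.
Column 2 already has 3, so r3c2 = 5.
The 4 cells of cage a must have product 120, leaving r3c3 = 4.
Row 3 now contains 3, leaving r3c4 = 2.
Column 5 already has 4; hence r3c5 = 1.
Row 4 now contains 4, leaving r4c3 = 2.
Column 4 already has 2, which forces r4c4 = 3.
2 is placed in row 5, so r5c4 = 4.
Filled in: 2 4 3 1 5 / 4 2 1 5 3 / 3 5 4 2 1 / 5 1 2 3 4 / 1 3 5 4 2.

3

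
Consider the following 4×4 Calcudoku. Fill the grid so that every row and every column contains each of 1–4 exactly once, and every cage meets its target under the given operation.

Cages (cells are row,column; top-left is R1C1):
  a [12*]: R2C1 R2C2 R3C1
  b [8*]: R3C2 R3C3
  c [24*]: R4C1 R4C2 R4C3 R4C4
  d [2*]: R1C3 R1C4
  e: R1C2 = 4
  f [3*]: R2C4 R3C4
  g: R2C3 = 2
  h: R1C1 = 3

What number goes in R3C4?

Cage h is given, which forces R1C1 = 3.
Cage e is a single given cell; hence R1C2 = 4.
Cage g is a single given cell, leaving R2C3 = 2.
4 is placed in column 2, which forces R3C2 = 2.
2 is placed in column 3; hence R3C3 = 4.
2 is placed in column 3, leaving R1C3 = 1.
Cage d's pair has product 2, which forces R1C4 = 2.
The 3 cells of cage a must have product 12, so R2C1 = 4.
Cage a has product 12, which forces R2C2 = 3.
Row 2 now contains 3, so R2C4 = 1.
Row 3 now contains 4, which forces R3C1 = 1.
Column 4 now contains 1; hence R3C4 = 3.
4 is placed in column 1, so R4C1 = 2.
3 is placed in column 2, which forces R4C2 = 1.
Column 3 now contains 1, so R4C3 = 3.
Column 4 already has 2, which forces R4C4 = 4.
The full grid is 3 4 1 2 / 4 3 2 1 / 1 2 4 3 / 2 1 3 4.

3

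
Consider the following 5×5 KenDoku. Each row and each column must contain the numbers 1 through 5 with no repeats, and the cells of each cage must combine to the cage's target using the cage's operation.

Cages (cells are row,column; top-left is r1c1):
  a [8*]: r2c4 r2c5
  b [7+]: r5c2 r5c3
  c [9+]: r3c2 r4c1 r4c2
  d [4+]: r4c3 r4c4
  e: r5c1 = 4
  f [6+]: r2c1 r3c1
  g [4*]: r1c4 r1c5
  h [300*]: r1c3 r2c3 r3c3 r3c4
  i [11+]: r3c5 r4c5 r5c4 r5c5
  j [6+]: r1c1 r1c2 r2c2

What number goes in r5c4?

1

The 4 cells of cage h must have product 300, leaving r3c4 = 5.
Cage e is a single given cell; hence r5c1 = 4.
The two cells of cage f must have sum 6, leaving r2c1 = 5.
Cage f needs two cells with sum 6, so r3c1 = 1.
Cage h has product 300, which forces r1c3 = 5.
5 is placed in column 3, so r5c3 = 2.
Row 5 already has 2, which forces r5c2 = 5.
Row 2 needs a 1, and only r2c2 is open for it.
The only place for 3 in row 2 is r2c3.
Column 3 now contains 3, which forces r3c3 = 4.
Column 3 now contains 3, leaving r4c3 = 1.
Cage d needs two cells with sum 4, leaving r4c4 = 3.
Column 4 now contains 3, so r5c4 = 1.
Row 5 already has 1, which forces r5c5 = 3.
Column 4 now contains 1, leaving r1c4 = 4.
The two cells of cage g must have product 4, leaving r1c5 = 1.
Column 4 now contains 4; hence r2c4 = 2.
Row 2 now contains 2, leaving r2c5 = 4.
Cage c needs sum 9, so r3c2 = 3.
Column 5 already has 3, leaving r3c5 = 2.
Row 4 already has 3; hence r4c1 = 2.
Cage c needs sum 9, leaving r4c2 = 4.
Cage i needs sum 11, which forces r4c5 = 5.
Column 1 already has 2, which forces r1c1 = 3.
3 is placed in column 2, which forces r1c2 = 2.
Completed grid: 3 2 5 4 1 / 5 1 3 2 4 / 1 3 4 5 2 / 2 4 1 3 5 / 4 5 2 1 3.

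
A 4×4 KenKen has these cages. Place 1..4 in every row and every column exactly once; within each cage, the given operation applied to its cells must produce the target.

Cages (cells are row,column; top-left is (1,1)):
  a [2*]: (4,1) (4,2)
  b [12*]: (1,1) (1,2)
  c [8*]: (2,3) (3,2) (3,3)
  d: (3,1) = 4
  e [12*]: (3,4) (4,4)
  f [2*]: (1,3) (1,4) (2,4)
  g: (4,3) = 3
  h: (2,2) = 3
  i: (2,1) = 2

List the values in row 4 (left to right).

1 2 3 4

The 3 cells of cage f must have product 2; hence (1,3) = 1.
The 3 cells of cage f must have product 2; hence (1,4) = 2.
I is a freebie, so (2,1) = 2.
H is a freebie, which forces (2,2) = 3.
Row 2 now contains 2, which forces (2,3) = 4.
Cage f has product 2; hence (2,4) = 1.
D is a freebie, leaving (3,1) = 4.
Column 3 already has 4, which forces (3,3) = 2.
Row 3 now contains 4, leaving (3,4) = 3.
Column 1 already has 2, so (4,1) = 1.
1 is placed in row 4, so (4,2) = 2.
G is a freebie, so (4,3) = 3.
Column 4 already has 3, which forces (4,4) = 4.
Column 1 now contains 4, which forces (1,1) = 3.
Column 2 now contains 3, so (1,2) = 4.
2 is placed in row 3; hence (3,2) = 1.
Filled in: 3 4 1 2 / 2 3 4 1 / 4 1 2 3 / 1 2 3 4.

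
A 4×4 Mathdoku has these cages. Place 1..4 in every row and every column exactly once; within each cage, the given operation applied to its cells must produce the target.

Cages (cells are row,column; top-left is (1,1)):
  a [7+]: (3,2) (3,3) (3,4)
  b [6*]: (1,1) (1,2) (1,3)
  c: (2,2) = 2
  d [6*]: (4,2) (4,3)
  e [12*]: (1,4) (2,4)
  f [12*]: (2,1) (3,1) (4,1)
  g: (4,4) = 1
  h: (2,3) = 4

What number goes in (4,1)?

Cage c is a single given cell, leaving (2,2) = 2.
Cage h is a single given cell, which forces (2,3) = 4.
Row 2 now contains 4; hence (2,4) = 3.
Column 2 already has 2, so (4,2) = 3.
Row 4 already has 3; hence (4,3) = 2.
Cage g is given, so (4,4) = 1.
Cage b needs product 6; hence (1,1) = 2.
Column 2 already has 3, which forces (1,2) = 1.
The 3 cells of cage b must have product 6, so (1,3) = 3.
Column 4 already has 3; hence (1,4) = 4.
3 is placed in row 2; hence (2,1) = 1.
Cage f has product 12; hence (3,1) = 3.
The 3 cells of cage a must have sum 7; hence (3,2) = 4.
Column 3 now contains 2, so (3,3) = 1.
Cage a has sum 7, leaving (3,4) = 2.
Row 4 now contains 1, so (4,1) = 4.
The full grid is 2 1 3 4 / 1 2 4 3 / 3 4 1 2 / 4 3 2 1.

4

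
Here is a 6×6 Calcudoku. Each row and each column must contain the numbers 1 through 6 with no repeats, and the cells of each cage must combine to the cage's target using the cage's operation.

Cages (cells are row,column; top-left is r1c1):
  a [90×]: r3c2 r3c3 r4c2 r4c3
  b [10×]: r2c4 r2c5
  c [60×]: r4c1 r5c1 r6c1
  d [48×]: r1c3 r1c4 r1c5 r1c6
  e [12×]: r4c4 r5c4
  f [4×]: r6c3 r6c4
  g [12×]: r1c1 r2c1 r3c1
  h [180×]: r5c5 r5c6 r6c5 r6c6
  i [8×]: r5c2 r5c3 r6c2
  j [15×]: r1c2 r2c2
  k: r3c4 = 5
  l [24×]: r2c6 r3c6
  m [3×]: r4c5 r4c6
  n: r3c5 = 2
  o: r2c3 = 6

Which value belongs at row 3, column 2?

Cage o is given, so r2c3 = 6.
Row 2 now contains 6; hence r2c6 = 4.
Cage k is a single given cell, leaving r3c4 = 5.
N is a freebie, so r3c5 = 2.
Column 6 already has 4, which forces r3c6 = 6.
Column 4 already has 5, which forces r2c4 = 2.
Column 5 now contains 2, so r2c5 = 5.
Cage a needs product 90; hence r4c2 = 6.
Cage a needs product 90, leaving r4c3 = 5.
Cage j needs two cells with product 15, which forces r1c2 = 5.
Row 2 already has 5, which forces r2c2 = 3.
Column 2 now contains 3; hence r3c2 = 1.
Row 3 now contains 1, so r3c3 = 3.
Cage g needs product 12, which forces r1c1 = 3.
Row 2 now contains 3; hence r2c1 = 1.
Row 3 now contains 3; hence r3c1 = 4.
Column 1 now contains 4, so r4c1 = 2.
The 3 cells of cage i must have product 8, leaving r5c3 = 1.
Column 3 already has 1, which forces r6c3 = 4.
4 is placed in row 6, which forces r6c4 = 1.
Column 3 now contains 4, which forces r1c3 = 2.
Cage d needs product 48, which forces r1c6 = 1.
Column 6 already has 1, which forces r4c6 = 3.
Cage i needs product 8, so r5c2 = 4.
Row 5 already has 4; hence r5c4 = 3.
Row 5 already has 3, leaving r5c5 = 6.
4 is placed in row 6; hence r6c2 = 2.
Column 5 already has 6; hence r6c5 = 3.
Row 6 now contains 2, leaving r6c6 = 5.
Cage d needs product 48; hence r1c4 = 6.
Column 5 already has 6, so r1c5 = 4.
3 is placed in row 4, which forces r4c4 = 4.
3 is placed in row 4, leaving r4c5 = 1.
6 is placed in row 5, leaving r5c1 = 5.
5 is placed in column 6, leaving r5c6 = 2.
Row 6 now contains 5, which forces r6c1 = 6.
Completed grid: 3 5 2 6 4 1 / 1 3 6 2 5 4 / 4 1 3 5 2 6 / 2 6 5 4 1 3 / 5 4 1 3 6 2 / 6 2 4 1 3 5.

1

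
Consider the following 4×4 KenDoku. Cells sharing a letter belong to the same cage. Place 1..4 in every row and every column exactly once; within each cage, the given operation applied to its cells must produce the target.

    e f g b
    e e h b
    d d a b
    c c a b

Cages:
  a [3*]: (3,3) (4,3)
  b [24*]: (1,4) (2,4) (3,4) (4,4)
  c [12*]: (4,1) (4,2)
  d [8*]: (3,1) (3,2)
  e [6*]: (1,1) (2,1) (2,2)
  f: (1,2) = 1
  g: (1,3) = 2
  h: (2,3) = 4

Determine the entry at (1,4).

4

Cage f is a single given cell, so (1,2) = 1.
Cage g is given, which forces (1,3) = 2.
H is a freebie; hence (2,3) = 4.
Row 1 now contains 2, so (1,1) = 3.
3 is placed in row 1, so (1,4) = 4.
Cage e has product 6, leaving (2,1) = 1.
The 3 cells of cage e must have product 6, which forces (2,2) = 2.
Row 2 now contains 2, so (2,4) = 3.
Column 2 now contains 2; hence (3,2) = 4.
3 is placed in column 1, so (4,1) = 4.
4 is placed in column 2, leaving (4,2) = 3.
3 is placed in row 4; hence (4,3) = 1.
Row 4 now contains 1; hence (4,4) = 2.
4 is placed in row 3, so (3,1) = 2.
Column 3 already has 1, leaving (3,3) = 3.
Column 4 already has 2, so (3,4) = 1.
Filled in: 3 1 2 4 / 1 2 4 3 / 2 4 3 1 / 4 3 1 2.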